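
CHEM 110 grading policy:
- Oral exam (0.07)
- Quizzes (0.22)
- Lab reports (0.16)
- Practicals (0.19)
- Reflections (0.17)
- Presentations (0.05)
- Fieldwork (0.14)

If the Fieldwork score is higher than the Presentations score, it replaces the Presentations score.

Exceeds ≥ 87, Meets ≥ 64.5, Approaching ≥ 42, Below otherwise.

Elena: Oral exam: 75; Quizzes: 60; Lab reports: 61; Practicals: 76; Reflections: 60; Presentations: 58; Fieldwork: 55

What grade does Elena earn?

Fieldwork (55) ≤ Presentations (58), so Presentations stays at 58.
Weighted total:
  Oral exam 75 × 0.07 = 5.25
  Quizzes 60 × 0.22 = 13.2
  Lab reports 61 × 0.16 = 9.76
  Practicals 76 × 0.19 = 14.44
  Reflections 60 × 0.17 = 10.2
  Presentations 58 × 0.05 = 2.9
  Fieldwork 55 × 0.14 = 7.7
Sum = 63.45
63.45 is ≥ 42 and < 64.5 → Approaching

Approaching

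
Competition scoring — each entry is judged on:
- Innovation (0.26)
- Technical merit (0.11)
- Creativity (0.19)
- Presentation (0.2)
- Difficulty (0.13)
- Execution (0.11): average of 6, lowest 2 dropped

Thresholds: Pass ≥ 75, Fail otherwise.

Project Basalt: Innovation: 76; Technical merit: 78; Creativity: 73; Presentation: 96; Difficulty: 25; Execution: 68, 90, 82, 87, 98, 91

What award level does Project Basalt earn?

Fail

Execution: drop 68, 82 → average of remaining 4 = 366/4 = 91.5
Weighted total:
  Innovation 76 × 0.26 = 19.76
  Technical merit 78 × 0.11 = 8.58
  Creativity 73 × 0.19 = 13.87
  Presentation 96 × 0.2 = 19.2
  Difficulty 25 × 0.13 = 3.25
  Execution 91.5 × 0.11 = 10.065
Sum = 74.725
74.725 < 75 → Fail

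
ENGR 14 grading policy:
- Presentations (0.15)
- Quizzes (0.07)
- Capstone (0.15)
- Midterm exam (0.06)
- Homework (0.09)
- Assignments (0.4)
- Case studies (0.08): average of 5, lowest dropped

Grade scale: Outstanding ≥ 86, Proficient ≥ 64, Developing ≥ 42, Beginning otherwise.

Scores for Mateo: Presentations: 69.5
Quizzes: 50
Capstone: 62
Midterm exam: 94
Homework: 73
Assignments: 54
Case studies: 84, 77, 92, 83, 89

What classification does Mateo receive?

Case studies: drop 77 → average of remaining 4 = 348/4 = 87
Weighted total:
  Presentations 69.5 × 0.15 = 10.425
  Quizzes 50 × 0.07 = 3.5
  Capstone 62 × 0.15 = 9.3
  Midterm exam 94 × 0.06 = 5.64
  Homework 73 × 0.09 = 6.57
  Assignments 54 × 0.4 = 21.6
  Case studies 87 × 0.08 = 6.96
Sum = 63.995
63.995 is ≥ 42 and < 64 → Developing

Developing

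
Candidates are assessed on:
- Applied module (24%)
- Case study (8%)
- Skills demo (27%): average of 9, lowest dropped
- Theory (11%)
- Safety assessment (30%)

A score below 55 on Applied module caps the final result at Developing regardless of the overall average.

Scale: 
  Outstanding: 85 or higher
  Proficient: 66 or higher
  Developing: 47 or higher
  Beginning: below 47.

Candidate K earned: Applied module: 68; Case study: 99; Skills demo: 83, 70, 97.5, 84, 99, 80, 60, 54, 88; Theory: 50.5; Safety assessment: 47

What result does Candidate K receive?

Skills demo: drop 54 → average of remaining 8 = 661.5/8 = 82.6875
Applied module score 68 ≥ 55: minimum met.
Weighted total:
  Applied module 68 × 0.24 = 16.32
  Case study 99 × 0.08 = 7.92
  Skills demo 82.6875 × 0.27 = 22.325625
  Theory 50.5 × 0.11 = 5.555
  Safety assessment 47 × 0.3 = 14.1
Sum = 66.220625
66.220625 is ≥ 66 and < 85 → Proficient

Proficient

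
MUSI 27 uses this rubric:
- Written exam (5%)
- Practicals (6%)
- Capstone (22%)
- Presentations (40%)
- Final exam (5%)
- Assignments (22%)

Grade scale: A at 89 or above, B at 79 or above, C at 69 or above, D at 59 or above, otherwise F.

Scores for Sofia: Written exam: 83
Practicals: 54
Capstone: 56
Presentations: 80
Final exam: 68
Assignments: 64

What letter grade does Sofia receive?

C

Weighted total:
  Written exam 83 × 0.05 = 4.15
  Practicals 54 × 0.06 = 3.24
  Capstone 56 × 0.22 = 12.32
  Presentations 80 × 0.4 = 32
  Final exam 68 × 0.05 = 3.4
  Assignments 64 × 0.22 = 14.08
Sum = 69.19
69.19 is ≥ 69 and < 79 → C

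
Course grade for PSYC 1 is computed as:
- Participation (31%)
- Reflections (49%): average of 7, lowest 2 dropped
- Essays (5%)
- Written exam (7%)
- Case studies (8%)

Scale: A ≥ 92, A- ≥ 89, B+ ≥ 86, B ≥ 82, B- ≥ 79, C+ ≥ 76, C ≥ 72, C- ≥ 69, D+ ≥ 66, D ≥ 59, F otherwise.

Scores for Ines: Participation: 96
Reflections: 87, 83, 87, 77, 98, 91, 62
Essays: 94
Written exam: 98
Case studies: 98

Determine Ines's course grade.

Reflections: drop 62, 77 → average of remaining 5 = 446/5 = 89.2
Weighted total:
  Participation 96 × 0.31 = 29.76
  Reflections 89.2 × 0.49 = 43.708
  Essays 94 × 0.05 = 4.7
  Written exam 98 × 0.07 = 6.86
  Case studies 98 × 0.08 = 7.84
Sum = 92.868
92.868 ≥ 92 → A

A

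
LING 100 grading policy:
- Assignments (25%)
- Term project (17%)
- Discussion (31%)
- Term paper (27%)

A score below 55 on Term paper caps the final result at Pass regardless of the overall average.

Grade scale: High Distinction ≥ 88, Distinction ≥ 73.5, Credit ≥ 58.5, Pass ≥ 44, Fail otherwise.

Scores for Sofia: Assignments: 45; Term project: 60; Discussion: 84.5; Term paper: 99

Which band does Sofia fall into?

Distinction

Term paper score 99 ≥ 55: minimum met.
Weighted total:
  Assignments 45 × 0.25 = 11.25
  Term project 60 × 0.17 = 10.2
  Discussion 84.5 × 0.31 = 26.195
  Term paper 99 × 0.27 = 26.73
Sum = 74.375
74.375 is ≥ 73.5 and < 88 → Distinction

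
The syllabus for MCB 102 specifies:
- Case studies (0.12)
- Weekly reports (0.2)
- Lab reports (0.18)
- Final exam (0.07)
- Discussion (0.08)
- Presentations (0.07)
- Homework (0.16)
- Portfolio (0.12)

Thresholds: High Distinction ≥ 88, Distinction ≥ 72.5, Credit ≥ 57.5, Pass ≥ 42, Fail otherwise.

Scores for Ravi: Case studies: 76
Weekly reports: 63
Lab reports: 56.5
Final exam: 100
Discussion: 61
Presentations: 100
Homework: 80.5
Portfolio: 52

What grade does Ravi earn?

Credit

Weighted total:
  Case studies 76 × 0.12 = 9.12
  Weekly reports 63 × 0.2 = 12.6
  Lab reports 56.5 × 0.18 = 10.17
  Final exam 100 × 0.07 = 7
  Discussion 61 × 0.08 = 4.88
  Presentations 100 × 0.07 = 7
  Homework 80.5 × 0.16 = 12.88
  Portfolio 52 × 0.12 = 6.24
Sum = 69.89
69.89 is ≥ 57.5 and < 72.5 → Credit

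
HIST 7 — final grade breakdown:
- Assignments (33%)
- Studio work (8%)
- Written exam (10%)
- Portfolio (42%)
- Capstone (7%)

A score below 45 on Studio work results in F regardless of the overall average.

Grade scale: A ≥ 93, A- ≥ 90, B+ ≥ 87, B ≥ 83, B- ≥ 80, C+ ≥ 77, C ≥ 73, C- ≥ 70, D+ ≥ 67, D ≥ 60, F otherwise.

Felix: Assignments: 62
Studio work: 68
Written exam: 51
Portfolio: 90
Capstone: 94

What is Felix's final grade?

Studio work score 68 ≥ 45: minimum met.
Weighted total:
  Assignments 62 × 0.33 = 20.46
  Studio work 68 × 0.08 = 5.44
  Written exam 51 × 0.1 = 5.1
  Portfolio 90 × 0.42 = 37.8
  Capstone 94 × 0.07 = 6.58
Sum = 75.38
75.38 is ≥ 73 and < 77 → C

C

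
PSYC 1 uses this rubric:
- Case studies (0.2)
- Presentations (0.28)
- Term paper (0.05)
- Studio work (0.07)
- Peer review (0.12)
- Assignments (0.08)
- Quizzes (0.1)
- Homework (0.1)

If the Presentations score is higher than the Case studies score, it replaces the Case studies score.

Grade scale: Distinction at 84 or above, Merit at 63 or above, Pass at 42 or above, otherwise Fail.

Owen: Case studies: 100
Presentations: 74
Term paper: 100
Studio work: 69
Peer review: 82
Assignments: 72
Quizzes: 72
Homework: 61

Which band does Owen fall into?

Presentations (74) ≤ Case studies (100), so Case studies stays at 100.
Weighted total:
  Case studies 100 × 0.2 = 20
  Presentations 74 × 0.28 = 20.72
  Term paper 100 × 0.05 = 5
  Studio work 69 × 0.07 = 4.83
  Peer review 82 × 0.12 = 9.84
  Assignments 72 × 0.08 = 5.76
  Quizzes 72 × 0.1 = 7.2
  Homework 61 × 0.1 = 6.1
Sum = 79.45
79.45 is ≥ 63 and < 84 → Merit

Merit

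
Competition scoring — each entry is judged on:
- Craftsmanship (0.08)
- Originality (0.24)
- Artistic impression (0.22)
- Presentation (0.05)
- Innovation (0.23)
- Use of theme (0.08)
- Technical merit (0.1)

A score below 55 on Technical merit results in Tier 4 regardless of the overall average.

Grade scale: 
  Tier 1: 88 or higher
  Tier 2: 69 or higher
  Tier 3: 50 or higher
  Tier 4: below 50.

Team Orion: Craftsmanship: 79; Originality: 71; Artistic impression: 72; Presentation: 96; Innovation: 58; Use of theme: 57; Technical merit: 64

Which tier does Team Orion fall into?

Technical merit score 64 ≥ 55: minimum met.
Weighted total:
  Craftsmanship 79 × 0.08 = 6.32
  Originality 71 × 0.24 = 17.04
  Artistic impression 72 × 0.22 = 15.84
  Presentation 96 × 0.05 = 4.8
  Innovation 58 × 0.23 = 13.34
  Use of theme 57 × 0.08 = 4.56
  Technical merit 64 × 0.1 = 6.4
Sum = 68.3
68.3 is ≥ 50 and < 69 → Tier 3

Tier 3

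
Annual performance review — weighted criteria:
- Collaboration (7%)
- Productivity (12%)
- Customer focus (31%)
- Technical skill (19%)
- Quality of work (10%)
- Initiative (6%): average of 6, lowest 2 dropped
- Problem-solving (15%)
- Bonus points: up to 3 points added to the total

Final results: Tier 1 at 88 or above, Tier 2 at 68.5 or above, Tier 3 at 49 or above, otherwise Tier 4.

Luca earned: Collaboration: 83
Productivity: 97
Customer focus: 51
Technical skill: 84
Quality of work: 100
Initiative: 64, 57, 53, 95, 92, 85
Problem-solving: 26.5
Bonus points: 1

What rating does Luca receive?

Tier 2

Initiative: drop 53, 57 → average of remaining 4 = 336/4 = 84
Weighted total:
  Collaboration 83 × 0.07 = 5.81
  Productivity 97 × 0.12 = 11.64
  Customer focus 51 × 0.31 = 15.81
  Technical skill 84 × 0.19 = 15.96
  Quality of work 100 × 0.1 = 10
  Initiative 84 × 0.06 = 5.04
  Problem-solving 26.5 × 0.15 = 3.975
Sum = 68.235
Bonus points: 68.235 + 1 = 69.235
69.235 is ≥ 68.5 and < 88 → Tier 2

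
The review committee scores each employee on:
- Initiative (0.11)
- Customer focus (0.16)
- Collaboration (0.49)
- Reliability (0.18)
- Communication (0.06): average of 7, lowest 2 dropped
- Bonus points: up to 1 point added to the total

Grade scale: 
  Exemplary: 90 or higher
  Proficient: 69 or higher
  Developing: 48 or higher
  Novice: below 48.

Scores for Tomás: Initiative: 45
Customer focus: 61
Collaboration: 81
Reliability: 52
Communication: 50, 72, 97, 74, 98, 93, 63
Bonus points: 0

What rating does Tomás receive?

Developing

Communication: drop 50, 63 → average of remaining 5 = 434/5 = 86.8
Weighted total:
  Initiative 45 × 0.11 = 4.95
  Customer focus 61 × 0.16 = 9.76
  Collaboration 81 × 0.49 = 39.69
  Reliability 52 × 0.18 = 9.36
  Communication 86.8 × 0.06 = 5.208
Sum = 68.968
Bonus points: 68.968 + 0 = 68.968
68.968 is ≥ 48 and < 69 → Developing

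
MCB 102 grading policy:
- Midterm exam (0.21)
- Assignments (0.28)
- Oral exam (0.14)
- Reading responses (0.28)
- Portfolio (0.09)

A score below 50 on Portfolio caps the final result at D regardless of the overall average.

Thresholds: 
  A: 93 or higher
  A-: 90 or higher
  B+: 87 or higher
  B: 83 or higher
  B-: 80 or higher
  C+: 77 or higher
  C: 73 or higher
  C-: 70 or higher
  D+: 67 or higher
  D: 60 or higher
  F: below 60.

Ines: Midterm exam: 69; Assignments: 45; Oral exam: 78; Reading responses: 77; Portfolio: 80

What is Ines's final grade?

D

Portfolio score 80 ≥ 50: minimum met.
Weighted total:
  Midterm exam 69 × 0.21 = 14.49
  Assignments 45 × 0.28 = 12.6
  Oral exam 78 × 0.14 = 10.92
  Reading responses 77 × 0.28 = 21.56
  Portfolio 80 × 0.09 = 7.2
Sum = 66.77
66.77 is ≥ 60 and < 67 → D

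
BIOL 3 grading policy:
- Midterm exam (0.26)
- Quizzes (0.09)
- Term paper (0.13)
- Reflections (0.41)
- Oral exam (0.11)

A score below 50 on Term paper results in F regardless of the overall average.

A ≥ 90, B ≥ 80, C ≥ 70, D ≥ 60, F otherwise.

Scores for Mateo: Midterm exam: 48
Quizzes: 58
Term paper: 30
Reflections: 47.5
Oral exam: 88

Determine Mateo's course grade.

Term paper score 30 < 50: minimum not met.
Weighted total:
  Midterm exam 48 × 0.26 = 12.48
  Quizzes 58 × 0.09 = 5.22
  Term paper 30 × 0.13 = 3.9
  Reflections 47.5 × 0.41 = 19.475
  Oral exam 88 × 0.11 = 9.68
Sum = 50.755
Because the Term paper minimum was not met, the result is F.

F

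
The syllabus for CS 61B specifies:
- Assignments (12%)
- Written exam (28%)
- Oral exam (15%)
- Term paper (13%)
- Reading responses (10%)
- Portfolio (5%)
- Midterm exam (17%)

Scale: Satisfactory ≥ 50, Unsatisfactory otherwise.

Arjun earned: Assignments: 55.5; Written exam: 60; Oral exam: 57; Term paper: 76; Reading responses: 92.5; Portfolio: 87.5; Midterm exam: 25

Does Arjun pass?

Weighted total:
  Assignments 55.5 × 0.12 = 6.66
  Written exam 60 × 0.28 = 16.8
  Oral exam 57 × 0.15 = 8.55
  Term paper 76 × 0.13 = 9.88
  Reading responses 92.5 × 0.1 = 9.25
  Portfolio 87.5 × 0.05 = 4.375
  Midterm exam 25 × 0.17 = 4.25
Sum = 59.765
59.765 ≥ 50 → Satisfactory

Satisfactory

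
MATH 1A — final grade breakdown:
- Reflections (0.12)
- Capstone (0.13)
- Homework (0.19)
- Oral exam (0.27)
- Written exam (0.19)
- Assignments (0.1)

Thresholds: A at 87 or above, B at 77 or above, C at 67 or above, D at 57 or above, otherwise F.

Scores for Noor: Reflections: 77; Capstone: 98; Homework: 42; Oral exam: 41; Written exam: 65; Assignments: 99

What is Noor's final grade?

D

Weighted total:
  Reflections 77 × 0.12 = 9.24
  Capstone 98 × 0.13 = 12.74
  Homework 42 × 0.19 = 7.98
  Oral exam 41 × 0.27 = 11.07
  Written exam 65 × 0.19 = 12.35
  Assignments 99 × 0.1 = 9.9
Sum = 63.28
63.28 is ≥ 57 and < 67 → D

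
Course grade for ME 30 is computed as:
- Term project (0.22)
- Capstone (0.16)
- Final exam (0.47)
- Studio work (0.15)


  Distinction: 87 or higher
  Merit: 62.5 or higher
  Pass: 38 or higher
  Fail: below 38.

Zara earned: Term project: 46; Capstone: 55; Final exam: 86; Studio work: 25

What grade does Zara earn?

Merit

Weighted total:
  Term project 46 × 0.22 = 10.12
  Capstone 55 × 0.16 = 8.8
  Final exam 86 × 0.47 = 40.42
  Studio work 25 × 0.15 = 3.75
Sum = 63.09
63.09 is ≥ 62.5 and < 87 → Merit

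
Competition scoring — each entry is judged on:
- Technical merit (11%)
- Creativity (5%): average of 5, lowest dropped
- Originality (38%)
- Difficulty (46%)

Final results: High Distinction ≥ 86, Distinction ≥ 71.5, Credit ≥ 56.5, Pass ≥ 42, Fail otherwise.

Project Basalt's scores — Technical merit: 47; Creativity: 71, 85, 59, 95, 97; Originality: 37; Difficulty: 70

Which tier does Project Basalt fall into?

Pass

Creativity: drop 59 → average of remaining 4 = 348/4 = 87
Weighted total:
  Technical merit 47 × 0.11 = 5.17
  Creativity 87 × 0.05 = 4.35
  Originality 37 × 0.38 = 14.06
  Difficulty 70 × 0.46 = 32.2
Sum = 55.78
55.78 is ≥ 42 and < 56.5 → Pass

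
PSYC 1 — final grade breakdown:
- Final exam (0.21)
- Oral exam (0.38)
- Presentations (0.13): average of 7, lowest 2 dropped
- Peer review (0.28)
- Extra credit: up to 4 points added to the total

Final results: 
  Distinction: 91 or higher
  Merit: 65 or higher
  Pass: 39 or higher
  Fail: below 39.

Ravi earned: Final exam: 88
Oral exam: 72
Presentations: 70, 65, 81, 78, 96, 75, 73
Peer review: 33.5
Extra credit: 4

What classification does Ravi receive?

Merit

Presentations: drop 65, 70 → average of remaining 5 = 403/5 = 80.6
Weighted total:
  Final exam 88 × 0.21 = 18.48
  Oral exam 72 × 0.38 = 27.36
  Presentations 80.6 × 0.13 = 10.478
  Peer review 33.5 × 0.28 = 9.38
Sum = 65.698
Extra credit: 65.698 + 4 = 69.698
69.698 is ≥ 65 and < 91 → Merit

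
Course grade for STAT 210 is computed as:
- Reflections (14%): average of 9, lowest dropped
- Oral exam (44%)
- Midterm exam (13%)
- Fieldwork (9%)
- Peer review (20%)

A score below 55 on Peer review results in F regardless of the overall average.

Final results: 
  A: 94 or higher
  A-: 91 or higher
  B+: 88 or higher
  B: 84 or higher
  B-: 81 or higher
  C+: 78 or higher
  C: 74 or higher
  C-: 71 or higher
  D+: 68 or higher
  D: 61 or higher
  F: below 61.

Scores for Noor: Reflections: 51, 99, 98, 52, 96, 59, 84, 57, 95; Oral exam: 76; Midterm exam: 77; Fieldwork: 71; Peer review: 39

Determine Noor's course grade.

Reflections: drop 51 → average of remaining 8 = 640/8 = 80
Peer review score 39 < 55: minimum not met.
Weighted total:
  Reflections 80 × 0.14 = 11.2
  Oral exam 76 × 0.44 = 33.44
  Midterm exam 77 × 0.13 = 10.01
  Fieldwork 71 × 0.09 = 6.39
  Peer review 39 × 0.2 = 7.8
Sum = 68.84
Because the Peer review minimum was not met, the result is F.

F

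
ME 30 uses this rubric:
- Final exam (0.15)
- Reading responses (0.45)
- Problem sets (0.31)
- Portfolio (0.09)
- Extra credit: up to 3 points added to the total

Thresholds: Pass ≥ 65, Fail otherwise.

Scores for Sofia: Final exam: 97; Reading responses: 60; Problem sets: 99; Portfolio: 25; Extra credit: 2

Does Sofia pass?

Weighted total:
  Final exam 97 × 0.15 = 14.55
  Reading responses 60 × 0.45 = 27
  Problem sets 99 × 0.31 = 30.69
  Portfolio 25 × 0.09 = 2.25
Sum = 74.49
Extra credit: 74.49 + 2 = 76.49
76.49 ≥ 65 → Pass

Pass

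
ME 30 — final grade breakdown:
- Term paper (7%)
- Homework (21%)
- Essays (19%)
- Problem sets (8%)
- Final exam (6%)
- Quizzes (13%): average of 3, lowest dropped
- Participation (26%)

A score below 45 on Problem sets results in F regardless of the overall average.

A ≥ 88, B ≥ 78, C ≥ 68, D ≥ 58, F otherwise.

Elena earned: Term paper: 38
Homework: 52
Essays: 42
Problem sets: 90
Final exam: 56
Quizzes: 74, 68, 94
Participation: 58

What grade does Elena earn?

Quizzes: drop 68 → average of remaining 2 = 168/2 = 84
Problem sets score 90 ≥ 45: minimum met.
Weighted total:
  Term paper 38 × 0.07 = 2.66
  Homework 52 × 0.21 = 10.92
  Essays 42 × 0.19 = 7.98
  Problem sets 90 × 0.08 = 7.2
  Final exam 56 × 0.06 = 3.36
  Quizzes 84 × 0.13 = 10.92
  Participation 58 × 0.26 = 15.08
Sum = 58.12
58.12 is ≥ 58 and < 68 → D

D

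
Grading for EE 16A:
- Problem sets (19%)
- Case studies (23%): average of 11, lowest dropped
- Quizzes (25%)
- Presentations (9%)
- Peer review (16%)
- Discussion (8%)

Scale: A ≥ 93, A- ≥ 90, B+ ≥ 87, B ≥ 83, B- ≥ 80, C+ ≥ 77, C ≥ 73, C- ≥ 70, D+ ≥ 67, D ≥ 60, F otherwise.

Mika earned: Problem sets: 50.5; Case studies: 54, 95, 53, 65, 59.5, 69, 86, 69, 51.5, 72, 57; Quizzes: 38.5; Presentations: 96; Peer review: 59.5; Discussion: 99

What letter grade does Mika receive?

Case studies: drop 51.5 → average of remaining 10 = 679.5/10 = 67.95
Weighted total:
  Problem sets 50.5 × 0.19 = 9.595
  Case studies 67.95 × 0.23 = 15.6285
  Quizzes 38.5 × 0.25 = 9.625
  Presentations 96 × 0.09 = 8.64
  Peer review 59.5 × 0.16 = 9.52
  Discussion 99 × 0.08 = 7.92
Sum = 60.9285
60.9285 is ≥ 60 and < 67 → D

D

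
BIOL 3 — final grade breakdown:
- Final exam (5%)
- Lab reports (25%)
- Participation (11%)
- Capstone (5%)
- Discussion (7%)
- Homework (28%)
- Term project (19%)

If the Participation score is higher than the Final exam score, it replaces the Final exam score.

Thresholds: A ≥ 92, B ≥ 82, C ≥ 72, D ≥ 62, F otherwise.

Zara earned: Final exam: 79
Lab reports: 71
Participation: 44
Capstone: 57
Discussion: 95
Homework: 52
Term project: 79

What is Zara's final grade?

D

Participation (44) ≤ Final exam (79), so Final exam stays at 79.
Weighted total:
  Final exam 79 × 0.05 = 3.95
  Lab reports 71 × 0.25 = 17.75
  Participation 44 × 0.11 = 4.84
  Capstone 57 × 0.05 = 2.85
  Discussion 95 × 0.07 = 6.65
  Homework 52 × 0.28 = 14.56
  Term project 79 × 0.19 = 15.01
Sum = 65.61
65.61 is ≥ 62 and < 72 → D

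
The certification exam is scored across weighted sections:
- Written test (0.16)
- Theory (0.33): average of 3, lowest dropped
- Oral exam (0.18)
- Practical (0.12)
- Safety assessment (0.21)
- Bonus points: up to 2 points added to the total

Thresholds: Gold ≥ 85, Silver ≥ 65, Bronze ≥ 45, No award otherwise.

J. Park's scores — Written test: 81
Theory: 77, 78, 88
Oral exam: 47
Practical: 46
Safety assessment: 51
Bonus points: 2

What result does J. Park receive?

Theory: drop 77 → average of remaining 2 = 166/2 = 83
Weighted total:
  Written test 81 × 0.16 = 12.96
  Theory 83 × 0.33 = 27.39
  Oral exam 47 × 0.18 = 8.46
  Practical 46 × 0.12 = 5.52
  Safety assessment 51 × 0.21 = 10.71
Sum = 65.04
Bonus points: 65.04 + 2 = 67.04
67.04 is ≥ 65 and < 85 → Silver

Silver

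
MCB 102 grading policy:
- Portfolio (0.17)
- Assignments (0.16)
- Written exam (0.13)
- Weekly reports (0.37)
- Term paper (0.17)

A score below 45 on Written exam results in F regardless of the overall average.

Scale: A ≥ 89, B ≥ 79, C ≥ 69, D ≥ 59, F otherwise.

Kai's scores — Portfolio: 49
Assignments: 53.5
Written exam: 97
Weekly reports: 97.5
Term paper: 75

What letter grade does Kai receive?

C

Written exam score 97 ≥ 45: minimum met.
Weighted total:
  Portfolio 49 × 0.17 = 8.33
  Assignments 53.5 × 0.16 = 8.56
  Written exam 97 × 0.13 = 12.61
  Weekly reports 97.5 × 0.37 = 36.075
  Term paper 75 × 0.17 = 12.75
Sum = 78.325
78.325 is ≥ 69 and < 79 → C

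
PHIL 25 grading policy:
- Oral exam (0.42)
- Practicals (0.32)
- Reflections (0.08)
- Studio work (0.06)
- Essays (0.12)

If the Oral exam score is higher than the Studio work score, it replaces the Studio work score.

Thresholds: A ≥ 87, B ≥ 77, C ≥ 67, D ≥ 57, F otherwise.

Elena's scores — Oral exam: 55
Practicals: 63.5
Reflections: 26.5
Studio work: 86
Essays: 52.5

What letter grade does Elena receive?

Oral exam (55) ≤ Studio work (86), so Studio work stays at 86.
Weighted total:
  Oral exam 55 × 0.42 = 23.1
  Practicals 63.5 × 0.32 = 20.32
  Reflections 26.5 × 0.08 = 2.12
  Studio work 86 × 0.06 = 5.16
  Essays 52.5 × 0.12 = 6.3
Sum = 57
57 is ≥ 57 and < 67 → D

D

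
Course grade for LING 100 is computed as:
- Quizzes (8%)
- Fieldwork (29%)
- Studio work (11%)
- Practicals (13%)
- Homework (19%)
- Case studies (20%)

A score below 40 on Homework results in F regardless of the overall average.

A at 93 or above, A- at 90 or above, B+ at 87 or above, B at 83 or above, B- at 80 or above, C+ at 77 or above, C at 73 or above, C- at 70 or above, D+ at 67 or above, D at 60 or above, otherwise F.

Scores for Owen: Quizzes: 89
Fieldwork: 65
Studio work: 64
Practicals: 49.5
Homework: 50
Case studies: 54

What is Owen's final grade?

Homework score 50 ≥ 40: minimum met.
Weighted total:
  Quizzes 89 × 0.08 = 7.12
  Fieldwork 65 × 0.29 = 18.85
  Studio work 64 × 0.11 = 7.04
  Practicals 49.5 × 0.13 = 6.435
  Homework 50 × 0.19 = 9.5
  Case studies 54 × 0.2 = 10.8
Sum = 59.745
59.745 < 60 → F

F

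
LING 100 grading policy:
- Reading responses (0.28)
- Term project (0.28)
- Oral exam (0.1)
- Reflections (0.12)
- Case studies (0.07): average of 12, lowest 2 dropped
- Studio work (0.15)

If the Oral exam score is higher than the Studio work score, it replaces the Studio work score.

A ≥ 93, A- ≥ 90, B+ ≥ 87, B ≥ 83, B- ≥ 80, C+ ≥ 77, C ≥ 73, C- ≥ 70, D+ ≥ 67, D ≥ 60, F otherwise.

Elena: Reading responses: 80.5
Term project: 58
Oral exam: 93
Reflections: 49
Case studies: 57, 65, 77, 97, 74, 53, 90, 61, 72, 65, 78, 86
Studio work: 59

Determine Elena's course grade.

Case studies: drop 53, 57 → average of remaining 10 = 765/10 = 76.5
Oral exam (93) > Studio work (59), so Studio work counts as 93.
Weighted total:
  Reading responses 80.5 × 0.28 = 22.54
  Term project 58 × 0.28 = 16.24
  Oral exam 93 × 0.1 = 9.3
  Reflections 49 × 0.12 = 5.88
  Case studies 76.5 × 0.07 = 5.355
  Studio work 93 × 0.15 = 13.95
Sum = 73.265
73.265 is ≥ 73 and < 77 → C

C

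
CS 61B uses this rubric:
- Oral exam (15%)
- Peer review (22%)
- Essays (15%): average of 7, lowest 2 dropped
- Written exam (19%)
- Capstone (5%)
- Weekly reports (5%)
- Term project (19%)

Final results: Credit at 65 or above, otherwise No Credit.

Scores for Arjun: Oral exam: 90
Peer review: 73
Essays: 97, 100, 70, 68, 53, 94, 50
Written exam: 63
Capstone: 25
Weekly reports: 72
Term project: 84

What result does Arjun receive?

Essays: drop 50, 53 → average of remaining 5 = 429/5 = 85.8
Weighted total:
  Oral exam 90 × 0.15 = 13.5
  Peer review 73 × 0.22 = 16.06
  Essays 85.8 × 0.15 = 12.87
  Written exam 63 × 0.19 = 11.97
  Capstone 25 × 0.05 = 1.25
  Weekly reports 72 × 0.05 = 3.6
  Term project 84 × 0.19 = 15.96
Sum = 75.21
75.21 ≥ 65 → Credit

Credit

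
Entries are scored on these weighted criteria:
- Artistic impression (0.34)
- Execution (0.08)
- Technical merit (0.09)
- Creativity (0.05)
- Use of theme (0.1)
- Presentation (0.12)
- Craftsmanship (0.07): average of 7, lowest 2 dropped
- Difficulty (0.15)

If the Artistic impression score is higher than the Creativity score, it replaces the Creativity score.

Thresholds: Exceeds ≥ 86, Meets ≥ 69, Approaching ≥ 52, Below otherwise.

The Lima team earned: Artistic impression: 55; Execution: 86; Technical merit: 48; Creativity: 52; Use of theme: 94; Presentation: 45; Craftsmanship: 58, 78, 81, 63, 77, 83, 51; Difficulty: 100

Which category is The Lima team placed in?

Approaching

Craftsmanship: drop 51, 58 → average of remaining 5 = 382/5 = 76.4
Artistic impression (55) > Creativity (52), so Creativity counts as 55.
Weighted total:
  Artistic impression 55 × 0.34 = 18.7
  Execution 86 × 0.08 = 6.88
  Technical merit 48 × 0.09 = 4.32
  Creativity 55 × 0.05 = 2.75
  Use of theme 94 × 0.1 = 9.4
  Presentation 45 × 0.12 = 5.4
  Craftsmanship 76.4 × 0.07 = 5.348
  Difficulty 100 × 0.15 = 15
Sum = 67.798
67.798 is ≥ 52 and < 69 → Approaching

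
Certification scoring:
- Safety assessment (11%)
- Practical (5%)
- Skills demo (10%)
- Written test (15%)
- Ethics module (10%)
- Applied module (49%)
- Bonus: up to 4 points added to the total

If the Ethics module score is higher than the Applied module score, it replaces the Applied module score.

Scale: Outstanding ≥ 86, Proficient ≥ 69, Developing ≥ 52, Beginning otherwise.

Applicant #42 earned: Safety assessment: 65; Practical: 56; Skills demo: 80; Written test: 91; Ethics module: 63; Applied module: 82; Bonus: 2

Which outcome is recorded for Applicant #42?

Proficient

Ethics module (63) ≤ Applied module (82), so Applied module stays at 82.
Weighted total:
  Safety assessment 65 × 0.11 = 7.15
  Practical 56 × 0.05 = 2.8
  Skills demo 80 × 0.1 = 8
  Written test 91 × 0.15 = 13.65
  Ethics module 63 × 0.1 = 6.3
  Applied module 82 × 0.49 = 40.18
Sum = 78.08
Bonus: 78.08 + 2 = 80.08
80.08 is ≥ 69 and < 86 → Proficient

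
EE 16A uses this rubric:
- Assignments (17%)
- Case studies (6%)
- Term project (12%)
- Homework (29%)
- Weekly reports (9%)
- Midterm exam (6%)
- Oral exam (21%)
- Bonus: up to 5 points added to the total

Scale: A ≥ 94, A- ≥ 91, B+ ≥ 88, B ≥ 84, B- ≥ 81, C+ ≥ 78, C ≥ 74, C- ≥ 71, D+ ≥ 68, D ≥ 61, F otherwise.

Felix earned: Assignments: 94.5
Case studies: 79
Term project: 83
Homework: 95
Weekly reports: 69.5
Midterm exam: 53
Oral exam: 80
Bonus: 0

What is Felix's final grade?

Weighted total:
  Assignments 94.5 × 0.17 = 16.065
  Case studies 79 × 0.06 = 4.74
  Term project 83 × 0.12 = 9.96
  Homework 95 × 0.29 = 27.55
  Weekly reports 69.5 × 0.09 = 6.255
  Midterm exam 53 × 0.06 = 3.18
  Oral exam 80 × 0.21 = 16.8
Sum = 84.55
Bonus: 84.55 + 0 = 84.55
84.55 is ≥ 84 and < 88 → B

B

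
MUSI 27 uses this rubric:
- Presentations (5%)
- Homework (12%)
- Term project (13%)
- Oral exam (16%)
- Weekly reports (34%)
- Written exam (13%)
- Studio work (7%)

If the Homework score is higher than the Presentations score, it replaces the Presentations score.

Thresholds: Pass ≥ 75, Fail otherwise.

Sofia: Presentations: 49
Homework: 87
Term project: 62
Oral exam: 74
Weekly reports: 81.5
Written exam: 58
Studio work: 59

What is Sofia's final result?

Homework (87) > Presentations (49), so Presentations counts as 87.
Weighted total:
  Presentations 87 × 0.05 = 4.35
  Homework 87 × 0.12 = 10.44
  Term project 62 × 0.13 = 8.06
  Oral exam 74 × 0.16 = 11.84
  Weekly reports 81.5 × 0.34 = 27.71
  Written exam 58 × 0.13 = 7.54
  Studio work 59 × 0.07 = 4.13
Sum = 74.07
74.07 < 75 → Fail

Fail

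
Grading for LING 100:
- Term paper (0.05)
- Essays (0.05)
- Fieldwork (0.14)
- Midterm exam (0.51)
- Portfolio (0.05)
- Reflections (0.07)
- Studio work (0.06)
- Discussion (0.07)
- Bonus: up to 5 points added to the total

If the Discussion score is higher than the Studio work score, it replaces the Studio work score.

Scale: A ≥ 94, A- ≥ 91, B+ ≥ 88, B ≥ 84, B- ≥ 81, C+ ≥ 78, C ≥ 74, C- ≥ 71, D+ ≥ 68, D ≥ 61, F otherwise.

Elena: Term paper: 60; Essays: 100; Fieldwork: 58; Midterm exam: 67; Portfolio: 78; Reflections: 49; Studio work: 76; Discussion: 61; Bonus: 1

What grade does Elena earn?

D

Discussion (61) ≤ Studio work (76), so Studio work stays at 76.
Weighted total:
  Term paper 60 × 0.05 = 3
  Essays 100 × 0.05 = 5
  Fieldwork 58 × 0.14 = 8.12
  Midterm exam 67 × 0.51 = 34.17
  Portfolio 78 × 0.05 = 3.9
  Reflections 49 × 0.07 = 3.43
  Studio work 76 × 0.06 = 4.56
  Discussion 61 × 0.07 = 4.27
Sum = 66.45
Bonus: 66.45 + 1 = 67.45
67.45 is ≥ 61 and < 68 → D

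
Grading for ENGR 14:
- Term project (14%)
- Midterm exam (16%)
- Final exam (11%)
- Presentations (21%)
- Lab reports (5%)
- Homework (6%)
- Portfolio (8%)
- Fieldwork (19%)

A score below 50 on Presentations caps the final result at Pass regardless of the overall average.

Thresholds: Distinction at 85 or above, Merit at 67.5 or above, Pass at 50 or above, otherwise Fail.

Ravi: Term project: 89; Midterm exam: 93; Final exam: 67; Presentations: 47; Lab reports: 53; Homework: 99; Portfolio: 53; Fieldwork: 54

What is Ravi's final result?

Presentations score 47 < 50: minimum not met.
Weighted total:
  Term project 89 × 0.14 = 12.46
  Midterm exam 93 × 0.16 = 14.88
  Final exam 67 × 0.11 = 7.37
  Presentations 47 × 0.21 = 9.87
  Lab reports 53 × 0.05 = 2.65
  Homework 99 × 0.06 = 5.94
  Portfolio 53 × 0.08 = 4.24
  Fieldwork 54 × 0.19 = 10.26
Sum = 67.67
67.67 would be Merit; cap at Pass applies → Pass.

Pass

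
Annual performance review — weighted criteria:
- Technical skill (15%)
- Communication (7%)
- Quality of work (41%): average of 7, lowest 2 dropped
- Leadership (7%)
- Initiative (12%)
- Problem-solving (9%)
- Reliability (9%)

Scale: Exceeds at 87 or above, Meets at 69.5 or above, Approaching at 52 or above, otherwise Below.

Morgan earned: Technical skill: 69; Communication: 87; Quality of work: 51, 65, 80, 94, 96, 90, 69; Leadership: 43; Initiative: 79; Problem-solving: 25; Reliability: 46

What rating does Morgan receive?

Quality of work: drop 51, 65 → average of remaining 5 = 429/5 = 85.8
Weighted total:
  Technical skill 69 × 0.15 = 10.35
  Communication 87 × 0.07 = 6.09
  Quality of work 85.8 × 0.41 = 35.178
  Leadership 43 × 0.07 = 3.01
  Initiative 79 × 0.12 = 9.48
  Problem-solving 25 × 0.09 = 2.25
  Reliability 46 × 0.09 = 4.14
Sum = 70.498
70.498 is ≥ 69.5 and < 87 → Meets

Meets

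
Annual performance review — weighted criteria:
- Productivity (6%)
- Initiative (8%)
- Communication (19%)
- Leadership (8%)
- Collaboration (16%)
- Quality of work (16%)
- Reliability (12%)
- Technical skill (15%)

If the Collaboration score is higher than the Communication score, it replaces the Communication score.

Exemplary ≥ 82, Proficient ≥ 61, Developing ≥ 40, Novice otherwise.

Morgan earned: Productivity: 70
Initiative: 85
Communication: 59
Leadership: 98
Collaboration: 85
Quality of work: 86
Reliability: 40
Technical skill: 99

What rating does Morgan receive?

Exemplary

Collaboration (85) > Communication (59), so Communication counts as 85.
Weighted total:
  Productivity 70 × 0.06 = 4.2
  Initiative 85 × 0.08 = 6.8
  Communication 85 × 0.19 = 16.15
  Leadership 98 × 0.08 = 7.84
  Collaboration 85 × 0.16 = 13.6
  Quality of work 86 × 0.16 = 13.76
  Reliability 40 × 0.12 = 4.8
  Technical skill 99 × 0.15 = 14.85
Sum = 82
82 ≥ 82 → Exemplary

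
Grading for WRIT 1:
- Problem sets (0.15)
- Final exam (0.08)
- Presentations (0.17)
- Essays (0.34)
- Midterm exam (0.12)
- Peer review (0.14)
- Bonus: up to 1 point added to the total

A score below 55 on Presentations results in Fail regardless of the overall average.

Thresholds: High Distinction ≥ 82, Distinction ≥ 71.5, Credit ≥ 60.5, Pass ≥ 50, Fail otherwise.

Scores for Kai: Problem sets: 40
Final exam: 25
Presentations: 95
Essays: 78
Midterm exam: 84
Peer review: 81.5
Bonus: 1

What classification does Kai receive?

Presentations score 95 ≥ 55: minimum met.
Weighted total:
  Problem sets 40 × 0.15 = 6
  Final exam 25 × 0.08 = 2
  Presentations 95 × 0.17 = 16.15
  Essays 78 × 0.34 = 26.52
  Midterm exam 84 × 0.12 = 10.08
  Peer review 81.5 × 0.14 = 11.41
Sum = 72.16
Bonus: 72.16 + 1 = 73.16
73.16 is ≥ 71.5 and < 82 → Distinction

Distinction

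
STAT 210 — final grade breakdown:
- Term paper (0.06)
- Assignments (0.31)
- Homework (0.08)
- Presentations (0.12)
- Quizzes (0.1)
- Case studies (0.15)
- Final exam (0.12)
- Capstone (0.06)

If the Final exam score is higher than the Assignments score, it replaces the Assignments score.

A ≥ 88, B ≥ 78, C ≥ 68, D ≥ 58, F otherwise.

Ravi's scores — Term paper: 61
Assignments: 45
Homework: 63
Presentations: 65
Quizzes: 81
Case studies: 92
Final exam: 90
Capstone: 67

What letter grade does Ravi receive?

B

Final exam (90) > Assignments (45), so Assignments counts as 90.
Weighted total:
  Term paper 61 × 0.06 = 3.66
  Assignments 90 × 0.31 = 27.9
  Homework 63 × 0.08 = 5.04
  Presentations 65 × 0.12 = 7.8
  Quizzes 81 × 0.1 = 8.1
  Case studies 92 × 0.15 = 13.8
  Final exam 90 × 0.12 = 10.8
  Capstone 67 × 0.06 = 4.02
Sum = 81.12
81.12 is ≥ 78 and < 88 → B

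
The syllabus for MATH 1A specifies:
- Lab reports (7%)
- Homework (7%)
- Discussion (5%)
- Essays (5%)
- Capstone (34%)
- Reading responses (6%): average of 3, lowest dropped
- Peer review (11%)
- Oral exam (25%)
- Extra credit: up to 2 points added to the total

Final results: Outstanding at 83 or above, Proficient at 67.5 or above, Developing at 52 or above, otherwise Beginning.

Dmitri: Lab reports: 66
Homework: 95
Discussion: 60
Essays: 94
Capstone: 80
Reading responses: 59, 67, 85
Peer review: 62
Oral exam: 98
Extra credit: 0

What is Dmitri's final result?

Proficient

Reading responses: drop 59 → average of remaining 2 = 152/2 = 76
Weighted total:
  Lab reports 66 × 0.07 = 4.62
  Homework 95 × 0.07 = 6.65
  Discussion 60 × 0.05 = 3
  Essays 94 × 0.05 = 4.7
  Capstone 80 × 0.34 = 27.2
  Reading responses 76 × 0.06 = 4.56
  Peer review 62 × 0.11 = 6.82
  Oral exam 98 × 0.25 = 24.5
Sum = 82.05
Extra credit: 82.05 + 0 = 82.05
82.05 is ≥ 67.5 and < 83 → Proficient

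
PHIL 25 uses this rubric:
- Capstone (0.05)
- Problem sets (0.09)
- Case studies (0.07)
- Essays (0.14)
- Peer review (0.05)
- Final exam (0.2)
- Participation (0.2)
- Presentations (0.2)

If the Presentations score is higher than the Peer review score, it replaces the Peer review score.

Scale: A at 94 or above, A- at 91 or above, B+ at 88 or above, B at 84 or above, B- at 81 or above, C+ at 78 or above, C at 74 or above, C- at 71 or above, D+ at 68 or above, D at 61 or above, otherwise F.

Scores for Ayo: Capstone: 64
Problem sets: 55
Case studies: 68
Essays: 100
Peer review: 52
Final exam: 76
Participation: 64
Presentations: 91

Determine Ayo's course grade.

C

Presentations (91) > Peer review (52), so Peer review counts as 91.
Weighted total:
  Capstone 64 × 0.05 = 3.2
  Problem sets 55 × 0.09 = 4.95
  Case studies 68 × 0.07 = 4.76
  Essays 100 × 0.14 = 14
  Peer review 91 × 0.05 = 4.55
  Final exam 76 × 0.2 = 15.2
  Participation 64 × 0.2 = 12.8
  Presentations 91 × 0.2 = 18.2
Sum = 77.66
77.66 is ≥ 74 and < 78 → C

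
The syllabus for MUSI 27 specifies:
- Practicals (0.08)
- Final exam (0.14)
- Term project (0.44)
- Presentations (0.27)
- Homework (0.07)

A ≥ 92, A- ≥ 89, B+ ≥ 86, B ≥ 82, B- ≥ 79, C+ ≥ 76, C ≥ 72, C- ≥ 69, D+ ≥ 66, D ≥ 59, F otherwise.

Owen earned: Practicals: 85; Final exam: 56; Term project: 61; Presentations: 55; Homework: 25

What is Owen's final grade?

F

Weighted total:
  Practicals 85 × 0.08 = 6.8
  Final exam 56 × 0.14 = 7.84
  Term project 61 × 0.44 = 26.84
  Presentations 55 × 0.27 = 14.85
  Homework 25 × 0.07 = 1.75
Sum = 58.08
58.08 < 59 → F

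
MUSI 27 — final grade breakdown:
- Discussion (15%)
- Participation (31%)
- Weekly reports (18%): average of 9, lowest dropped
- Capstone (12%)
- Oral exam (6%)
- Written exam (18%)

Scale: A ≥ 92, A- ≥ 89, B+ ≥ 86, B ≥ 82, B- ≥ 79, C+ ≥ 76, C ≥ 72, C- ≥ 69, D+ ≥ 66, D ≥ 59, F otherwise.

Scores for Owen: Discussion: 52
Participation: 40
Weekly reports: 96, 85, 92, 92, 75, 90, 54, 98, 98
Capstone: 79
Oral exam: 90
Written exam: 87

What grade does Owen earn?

D+

Weekly reports: drop 54 → average of remaining 8 = 726/8 = 90.75
Weighted total:
  Discussion 52 × 0.15 = 7.8
  Participation 40 × 0.31 = 12.4
  Weekly reports 90.75 × 0.18 = 16.335
  Capstone 79 × 0.12 = 9.48
  Oral exam 90 × 0.06 = 5.4
  Written exam 87 × 0.18 = 15.66
Sum = 67.075
67.075 is ≥ 66 and < 69 → D+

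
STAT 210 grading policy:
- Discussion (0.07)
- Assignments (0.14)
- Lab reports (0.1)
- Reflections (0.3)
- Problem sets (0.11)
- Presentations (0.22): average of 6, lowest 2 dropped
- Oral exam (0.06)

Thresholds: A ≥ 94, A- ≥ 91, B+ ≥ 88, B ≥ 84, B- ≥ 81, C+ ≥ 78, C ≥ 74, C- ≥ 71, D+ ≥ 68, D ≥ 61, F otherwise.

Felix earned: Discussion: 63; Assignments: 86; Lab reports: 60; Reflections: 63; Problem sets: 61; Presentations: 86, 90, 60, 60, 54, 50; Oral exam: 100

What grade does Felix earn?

Presentations: drop 50, 54 → average of remaining 4 = 296/4 = 74
Weighted total:
  Discussion 63 × 0.07 = 4.41
  Assignments 86 × 0.14 = 12.04
  Lab reports 60 × 0.1 = 6
  Reflections 63 × 0.3 = 18.9
  Problem sets 61 × 0.11 = 6.71
  Presentations 74 × 0.22 = 16.28
  Oral exam 100 × 0.06 = 6
Sum = 70.34
70.34 is ≥ 68 and < 71 → D+

D+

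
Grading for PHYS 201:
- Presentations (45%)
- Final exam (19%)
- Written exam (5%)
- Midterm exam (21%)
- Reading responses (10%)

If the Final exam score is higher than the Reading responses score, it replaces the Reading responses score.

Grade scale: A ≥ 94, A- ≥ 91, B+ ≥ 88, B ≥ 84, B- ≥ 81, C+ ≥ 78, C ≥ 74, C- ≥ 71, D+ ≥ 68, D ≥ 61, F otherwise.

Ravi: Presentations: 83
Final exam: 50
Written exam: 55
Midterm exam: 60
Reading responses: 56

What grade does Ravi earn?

Final exam (50) ≤ Reading responses (56), so Reading responses stays at 56.
Weighted total:
  Presentations 83 × 0.45 = 37.35
  Final exam 50 × 0.19 = 9.5
  Written exam 55 × 0.05 = 2.75
  Midterm exam 60 × 0.21 = 12.6
  Reading responses 56 × 0.1 = 5.6
Sum = 67.8
67.8 is ≥ 61 and < 68 → D

D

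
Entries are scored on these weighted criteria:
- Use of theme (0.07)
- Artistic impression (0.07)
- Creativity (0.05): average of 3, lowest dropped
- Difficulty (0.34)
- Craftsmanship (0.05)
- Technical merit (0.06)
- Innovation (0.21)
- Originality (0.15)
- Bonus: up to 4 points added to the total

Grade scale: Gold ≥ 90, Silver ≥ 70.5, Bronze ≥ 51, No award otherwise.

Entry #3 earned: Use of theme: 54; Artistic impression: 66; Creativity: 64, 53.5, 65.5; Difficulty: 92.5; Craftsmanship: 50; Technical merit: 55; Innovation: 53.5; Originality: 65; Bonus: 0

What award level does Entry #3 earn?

Creativity: drop 53.5 → average of remaining 2 = 129.5/2 = 64.75
Weighted total:
  Use of theme 54 × 0.07 = 3.78
  Artistic impression 66 × 0.07 = 4.62
  Creativity 64.75 × 0.05 = 3.2375
  Difficulty 92.5 × 0.34 = 31.45
  Craftsmanship 50 × 0.05 = 2.5
  Technical merit 55 × 0.06 = 3.3
  Innovation 53.5 × 0.21 = 11.235
  Originality 65 × 0.15 = 9.75
Sum = 69.8725
Bonus: 69.8725 + 0 = 69.8725
69.8725 is ≥ 51 and < 70.5 → Bronze

Bronze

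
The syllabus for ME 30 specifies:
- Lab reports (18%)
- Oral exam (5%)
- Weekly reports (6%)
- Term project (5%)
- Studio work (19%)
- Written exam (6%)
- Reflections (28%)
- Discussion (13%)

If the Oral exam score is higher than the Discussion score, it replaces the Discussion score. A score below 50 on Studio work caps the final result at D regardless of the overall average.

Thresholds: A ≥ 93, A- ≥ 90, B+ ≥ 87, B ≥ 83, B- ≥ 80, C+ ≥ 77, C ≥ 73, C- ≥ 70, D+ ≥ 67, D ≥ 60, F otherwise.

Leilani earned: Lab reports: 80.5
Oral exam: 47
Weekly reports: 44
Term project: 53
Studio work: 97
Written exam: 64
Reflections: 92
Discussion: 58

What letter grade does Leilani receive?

Oral exam (47) ≤ Discussion (58), so Discussion stays at 58.
Studio work score 97 ≥ 50: minimum met.
Weighted total:
  Lab reports 80.5 × 0.18 = 14.49
  Oral exam 47 × 0.05 = 2.35
  Weekly reports 44 × 0.06 = 2.64
  Term project 53 × 0.05 = 2.65
  Studio work 97 × 0.19 = 18.43
  Written exam 64 × 0.06 = 3.84
  Reflections 92 × 0.28 = 25.76
  Discussion 58 × 0.13 = 7.54
Sum = 77.7
77.7 is ≥ 77 and < 80 → C+

C+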